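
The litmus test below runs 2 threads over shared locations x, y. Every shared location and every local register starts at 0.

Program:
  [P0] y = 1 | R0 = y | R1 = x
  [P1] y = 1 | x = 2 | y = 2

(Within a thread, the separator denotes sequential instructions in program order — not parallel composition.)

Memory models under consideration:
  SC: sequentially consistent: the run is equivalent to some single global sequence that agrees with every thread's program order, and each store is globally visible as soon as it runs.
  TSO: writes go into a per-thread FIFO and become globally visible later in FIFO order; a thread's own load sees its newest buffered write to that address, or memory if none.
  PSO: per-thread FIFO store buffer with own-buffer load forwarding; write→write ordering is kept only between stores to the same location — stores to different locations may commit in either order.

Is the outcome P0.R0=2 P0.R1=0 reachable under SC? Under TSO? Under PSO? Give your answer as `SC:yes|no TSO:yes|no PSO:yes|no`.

outcome vector order: (P0.R0,P0.R1)
[SC] allowed = {1/0 1/2 2/2}
[TSO] allowed = {1/0 1/2 2/2}
[PSO] allowed = {1/0 1/2 2/0 2/2}
target 2/0 ∈ {PSO}

SC:no TSO:no PSO:yes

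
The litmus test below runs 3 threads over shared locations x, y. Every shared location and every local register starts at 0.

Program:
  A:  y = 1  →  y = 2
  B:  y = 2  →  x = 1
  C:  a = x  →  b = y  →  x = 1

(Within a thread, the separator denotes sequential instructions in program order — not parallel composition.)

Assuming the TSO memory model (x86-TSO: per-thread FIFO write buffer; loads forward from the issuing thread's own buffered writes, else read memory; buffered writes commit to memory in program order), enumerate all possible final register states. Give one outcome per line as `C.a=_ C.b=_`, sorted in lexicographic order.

C.a=0 C.b=0
C.a=0 C.b=1
C.a=0 C.b=2
C.a=1 C.b=1
C.a=1 C.b=2

outcome vector order: (C.a,C.b)
|TSO outcomes| = 5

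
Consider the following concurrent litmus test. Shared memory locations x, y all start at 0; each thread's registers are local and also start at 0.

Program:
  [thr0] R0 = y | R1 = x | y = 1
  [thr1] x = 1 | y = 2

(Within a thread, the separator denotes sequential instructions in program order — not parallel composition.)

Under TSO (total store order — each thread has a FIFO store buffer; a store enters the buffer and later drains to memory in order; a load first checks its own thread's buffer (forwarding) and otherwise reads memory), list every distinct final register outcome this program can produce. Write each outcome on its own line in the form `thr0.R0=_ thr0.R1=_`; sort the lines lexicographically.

thr0.R0=0 thr0.R1=0
thr0.R0=0 thr0.R1=1
thr0.R0=2 thr0.R1=1

outcome vector order: (thr0.R0,thr0.R1)
|TSO outcomes| = 3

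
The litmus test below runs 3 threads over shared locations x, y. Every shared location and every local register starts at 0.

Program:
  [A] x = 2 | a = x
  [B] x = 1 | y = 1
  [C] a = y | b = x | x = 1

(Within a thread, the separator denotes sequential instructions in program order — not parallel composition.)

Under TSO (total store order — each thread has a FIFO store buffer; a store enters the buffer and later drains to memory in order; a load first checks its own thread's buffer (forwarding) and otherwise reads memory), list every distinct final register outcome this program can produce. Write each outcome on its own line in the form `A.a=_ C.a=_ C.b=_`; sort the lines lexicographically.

A.a=1 C.a=0 C.b=0
A.a=1 C.a=0 C.b=1
A.a=1 C.a=0 C.b=2
A.a=1 C.a=1 C.b=1
A.a=1 C.a=1 C.b=2
A.a=2 C.a=0 C.b=0
A.a=2 C.a=0 C.b=1
A.a=2 C.a=0 C.b=2
A.a=2 C.a=1 C.b=1
A.a=2 C.a=1 C.b=2

outcome vector order: (A.a,C.a,C.b)
|TSO outcomes| = 10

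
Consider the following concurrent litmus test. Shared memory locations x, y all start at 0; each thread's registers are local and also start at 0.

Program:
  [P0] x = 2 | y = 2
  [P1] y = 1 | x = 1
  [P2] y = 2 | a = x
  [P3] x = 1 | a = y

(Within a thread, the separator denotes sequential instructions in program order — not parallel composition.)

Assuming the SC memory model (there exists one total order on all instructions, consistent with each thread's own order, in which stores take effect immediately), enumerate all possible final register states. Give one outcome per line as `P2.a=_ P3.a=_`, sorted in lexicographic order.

outcome vector order: (P2.a,P3.a)
|SC outcomes| = 8

P2.a=0 P3.a=1
P2.a=0 P3.a=2
P2.a=1 P3.a=0
P2.a=1 P3.a=1
P2.a=1 P3.a=2
P2.a=2 P3.a=0
P2.a=2 P3.a=1
P2.a=2 P3.a=2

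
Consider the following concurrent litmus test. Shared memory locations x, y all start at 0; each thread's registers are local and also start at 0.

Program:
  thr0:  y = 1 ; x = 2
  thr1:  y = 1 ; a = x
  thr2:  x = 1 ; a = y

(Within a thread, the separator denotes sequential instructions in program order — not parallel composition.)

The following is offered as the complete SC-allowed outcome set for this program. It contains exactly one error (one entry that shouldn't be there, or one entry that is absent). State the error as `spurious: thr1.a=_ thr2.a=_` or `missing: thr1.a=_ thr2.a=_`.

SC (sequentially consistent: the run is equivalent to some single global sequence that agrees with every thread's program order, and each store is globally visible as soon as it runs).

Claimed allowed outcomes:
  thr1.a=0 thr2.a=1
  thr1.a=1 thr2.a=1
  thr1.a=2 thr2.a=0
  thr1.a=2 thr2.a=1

missing: thr1.a=1 thr2.a=0

outcome vector order: (thr1.a,thr2.a)
SC: 5 outcomes — {0/1, 1/0, 1/1, 2/0, 2/1}
SC∖claimed = {1/0}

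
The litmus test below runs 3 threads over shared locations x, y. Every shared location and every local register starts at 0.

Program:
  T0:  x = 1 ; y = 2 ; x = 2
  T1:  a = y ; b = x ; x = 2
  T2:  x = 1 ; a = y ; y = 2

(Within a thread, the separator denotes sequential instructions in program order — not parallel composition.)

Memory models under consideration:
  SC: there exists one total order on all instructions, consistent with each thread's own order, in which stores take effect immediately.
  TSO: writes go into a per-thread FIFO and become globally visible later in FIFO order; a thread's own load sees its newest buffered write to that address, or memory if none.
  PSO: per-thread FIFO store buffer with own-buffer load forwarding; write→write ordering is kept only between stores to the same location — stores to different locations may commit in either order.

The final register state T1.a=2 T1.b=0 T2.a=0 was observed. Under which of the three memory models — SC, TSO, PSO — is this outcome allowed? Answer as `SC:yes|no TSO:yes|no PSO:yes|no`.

SC:no TSO:no PSO:yes

outcome vector order: (T1.a,T1.b,T2.a)
SC (10): 000 002 010 012 020 022 210 212 220 222
TSO (10): 000 002 010 012 020 022 210 212 220 222
PSO (12): 000 002 010 012 020 022 200 202 210 212 220 222
target 200 ∈ {PSO}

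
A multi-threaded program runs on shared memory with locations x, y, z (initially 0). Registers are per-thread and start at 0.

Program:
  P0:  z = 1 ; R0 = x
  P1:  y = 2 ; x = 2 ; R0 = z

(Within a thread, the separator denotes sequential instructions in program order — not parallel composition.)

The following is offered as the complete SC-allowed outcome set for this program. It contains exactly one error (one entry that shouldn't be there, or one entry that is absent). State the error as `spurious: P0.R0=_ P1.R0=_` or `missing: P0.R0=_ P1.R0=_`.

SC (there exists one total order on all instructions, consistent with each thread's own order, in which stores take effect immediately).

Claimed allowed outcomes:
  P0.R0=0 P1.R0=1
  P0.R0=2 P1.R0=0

missing: P0.R0=2 P1.R0=1

outcome vector order: (P0.R0,P1.R0)
under SC → <0 1>; <2 0>; <2 1>
SC∖claimed = {<2 1>}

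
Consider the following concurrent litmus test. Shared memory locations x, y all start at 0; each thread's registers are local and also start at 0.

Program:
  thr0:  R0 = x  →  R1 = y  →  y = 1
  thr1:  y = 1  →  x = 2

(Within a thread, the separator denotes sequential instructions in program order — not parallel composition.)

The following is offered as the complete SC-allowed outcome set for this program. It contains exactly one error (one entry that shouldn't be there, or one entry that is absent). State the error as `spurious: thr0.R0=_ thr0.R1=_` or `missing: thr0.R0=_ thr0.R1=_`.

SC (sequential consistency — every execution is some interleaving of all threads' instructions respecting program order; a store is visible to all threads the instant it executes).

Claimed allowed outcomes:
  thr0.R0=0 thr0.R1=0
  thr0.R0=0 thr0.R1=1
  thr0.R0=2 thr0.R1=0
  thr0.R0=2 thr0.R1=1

outcome vector order: (thr0.R0,thr0.R1)
[SC] allowed = {(0,0) (0,1) (2,1)}
claimed∖SC = {(2,0)}

spurious: thr0.R0=2 thr0.R1=0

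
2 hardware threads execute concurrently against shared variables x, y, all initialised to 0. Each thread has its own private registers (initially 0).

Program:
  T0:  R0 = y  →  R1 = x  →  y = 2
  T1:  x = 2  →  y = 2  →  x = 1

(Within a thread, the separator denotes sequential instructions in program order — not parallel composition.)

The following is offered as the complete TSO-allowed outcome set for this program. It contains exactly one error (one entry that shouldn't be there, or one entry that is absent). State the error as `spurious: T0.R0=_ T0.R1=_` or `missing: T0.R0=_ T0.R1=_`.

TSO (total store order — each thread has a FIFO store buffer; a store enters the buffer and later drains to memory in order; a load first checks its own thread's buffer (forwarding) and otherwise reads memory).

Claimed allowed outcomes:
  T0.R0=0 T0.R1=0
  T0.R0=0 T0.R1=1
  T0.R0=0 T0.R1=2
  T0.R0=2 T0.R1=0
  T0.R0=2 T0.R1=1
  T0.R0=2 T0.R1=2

spurious: T0.R0=2 T0.R1=0

outcome vector order: (T0.R0,T0.R1)
[TSO] allowed = {<0 0> <0 1> <0 2> <2 1> <2 2>}
claimed∖TSO = {<2 0>}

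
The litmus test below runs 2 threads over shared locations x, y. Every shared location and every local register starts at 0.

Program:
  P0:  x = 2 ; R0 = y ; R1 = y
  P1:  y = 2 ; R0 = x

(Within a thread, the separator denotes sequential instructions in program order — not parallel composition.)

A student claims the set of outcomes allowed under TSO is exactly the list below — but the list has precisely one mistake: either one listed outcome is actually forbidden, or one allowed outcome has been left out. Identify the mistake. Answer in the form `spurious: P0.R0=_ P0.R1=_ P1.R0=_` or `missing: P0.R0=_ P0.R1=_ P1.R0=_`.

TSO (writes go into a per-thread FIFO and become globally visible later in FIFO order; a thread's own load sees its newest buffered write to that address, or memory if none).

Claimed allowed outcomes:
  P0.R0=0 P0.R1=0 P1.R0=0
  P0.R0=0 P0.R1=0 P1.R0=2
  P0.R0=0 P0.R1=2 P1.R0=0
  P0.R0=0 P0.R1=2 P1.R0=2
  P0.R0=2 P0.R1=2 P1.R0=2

missing: P0.R0=2 P0.R1=2 P1.R0=0

outcome vector order: (P0.R0,P0.R1,P1.R0)
TSO (6): <0 0 0> <0 0 2> <0 2 0> <0 2 2> <2 2 0> <2 2 2>
TSO∖claimed = {<2 2 0>}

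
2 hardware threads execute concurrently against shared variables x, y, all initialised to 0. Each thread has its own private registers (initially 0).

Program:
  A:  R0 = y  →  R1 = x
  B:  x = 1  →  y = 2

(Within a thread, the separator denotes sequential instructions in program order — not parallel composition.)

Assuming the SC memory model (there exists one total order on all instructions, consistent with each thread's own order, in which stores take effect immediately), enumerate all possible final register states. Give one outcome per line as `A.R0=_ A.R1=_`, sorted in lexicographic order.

A.R0=0 A.R1=0
A.R0=0 A.R1=1
A.R0=2 A.R1=1

outcome vector order: (A.R0,A.R1)
|SC outcomes| = 3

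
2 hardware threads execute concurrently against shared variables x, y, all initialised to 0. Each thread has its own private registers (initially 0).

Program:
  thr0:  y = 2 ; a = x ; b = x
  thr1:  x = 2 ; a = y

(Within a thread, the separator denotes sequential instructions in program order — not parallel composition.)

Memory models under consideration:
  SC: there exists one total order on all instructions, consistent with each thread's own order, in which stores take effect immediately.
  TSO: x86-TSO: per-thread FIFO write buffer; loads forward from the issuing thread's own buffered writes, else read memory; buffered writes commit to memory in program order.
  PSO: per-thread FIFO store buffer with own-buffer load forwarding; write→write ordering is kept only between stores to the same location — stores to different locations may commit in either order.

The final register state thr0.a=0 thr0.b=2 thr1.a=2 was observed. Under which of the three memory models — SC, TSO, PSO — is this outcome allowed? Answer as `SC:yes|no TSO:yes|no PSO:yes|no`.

SC:yes TSO:yes PSO:yes

outcome vector order: (thr0.a,thr0.b,thr1.a)
[SC] allowed = {<0 0 2>; <0 2 2>; <2 2 0>; <2 2 2>}
[TSO] allowed = {<0 0 0>; <0 0 2>; <0 2 0>; <0 2 2>; <2 2 0>; <2 2 2>}
[PSO] allowed = {<0 0 0>; <0 0 2>; <0 2 0>; <0 2 2>; <2 2 0>; <2 2 2>}
target <0 2 2> ∈ {SC,TSO,PSO}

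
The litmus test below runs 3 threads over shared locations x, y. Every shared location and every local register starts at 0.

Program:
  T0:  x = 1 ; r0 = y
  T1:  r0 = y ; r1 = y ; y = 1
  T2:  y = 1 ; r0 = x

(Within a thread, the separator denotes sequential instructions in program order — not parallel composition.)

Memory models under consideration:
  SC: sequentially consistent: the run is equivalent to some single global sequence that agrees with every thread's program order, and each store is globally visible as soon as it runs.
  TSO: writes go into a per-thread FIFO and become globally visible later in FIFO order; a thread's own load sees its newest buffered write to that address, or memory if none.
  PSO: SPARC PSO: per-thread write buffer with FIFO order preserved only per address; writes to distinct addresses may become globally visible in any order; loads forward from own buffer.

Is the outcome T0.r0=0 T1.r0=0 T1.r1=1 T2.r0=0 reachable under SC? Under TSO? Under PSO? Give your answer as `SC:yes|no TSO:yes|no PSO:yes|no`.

SC:no TSO:yes PSO:yes

outcome vector order: (T0.r0,T1.r0,T1.r1,T2.r0)
under SC → 0/0/0/1; 0/0/1/1; 0/1/1/1; 1/0/0/0; 1/0/0/1; 1/0/1/0; 1/0/1/1; 1/1/1/0; 1/1/1/1
under TSO → 0/0/0/0; 0/0/0/1; 0/0/1/0; 0/0/1/1; 0/1/1/0; 0/1/1/1; 1/0/0/0; 1/0/0/1; 1/0/1/0; 1/0/1/1; 1/1/1/0; 1/1/1/1
under PSO → 0/0/0/0; 0/0/0/1; 0/0/1/0; 0/0/1/1; 0/1/1/0; 0/1/1/1; 1/0/0/0; 1/0/0/1; 1/0/1/0; 1/0/1/1; 1/1/1/0; 1/1/1/1
target 0/0/1/0 ∈ {TSO,PSO}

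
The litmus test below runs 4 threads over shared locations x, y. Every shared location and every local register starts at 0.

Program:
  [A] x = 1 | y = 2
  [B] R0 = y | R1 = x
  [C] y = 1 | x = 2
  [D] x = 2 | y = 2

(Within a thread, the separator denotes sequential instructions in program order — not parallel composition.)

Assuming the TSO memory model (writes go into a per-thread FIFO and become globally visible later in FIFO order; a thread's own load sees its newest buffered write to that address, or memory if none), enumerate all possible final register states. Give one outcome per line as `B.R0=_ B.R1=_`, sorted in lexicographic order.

B.R0=0 B.R1=0
B.R0=0 B.R1=1
B.R0=0 B.R1=2
B.R0=1 B.R1=0
B.R0=1 B.R1=1
B.R0=1 B.R1=2
B.R0=2 B.R1=1
B.R0=2 B.R1=2

outcome vector order: (B.R0,B.R1)
|TSO outcomes| = 8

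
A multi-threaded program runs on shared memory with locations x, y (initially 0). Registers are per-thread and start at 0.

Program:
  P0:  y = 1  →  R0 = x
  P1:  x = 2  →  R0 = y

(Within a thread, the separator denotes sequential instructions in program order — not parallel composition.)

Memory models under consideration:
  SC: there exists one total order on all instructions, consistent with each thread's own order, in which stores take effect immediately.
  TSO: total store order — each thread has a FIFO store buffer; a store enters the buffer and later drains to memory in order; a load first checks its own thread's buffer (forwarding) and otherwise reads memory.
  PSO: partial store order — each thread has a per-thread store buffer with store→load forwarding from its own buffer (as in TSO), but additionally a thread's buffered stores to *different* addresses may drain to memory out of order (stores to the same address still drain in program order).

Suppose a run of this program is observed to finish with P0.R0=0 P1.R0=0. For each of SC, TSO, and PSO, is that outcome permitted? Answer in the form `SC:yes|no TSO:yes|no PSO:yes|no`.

outcome vector order: (P0.R0,P1.R0)
under SC → <0 1> <2 0> <2 1>
under TSO → <0 0> <0 1> <2 0> <2 1>
under PSO → <0 0> <0 1> <2 0> <2 1>
target <0 0> ∈ {TSO,PSO}

SC:no TSO:yes PSO:yes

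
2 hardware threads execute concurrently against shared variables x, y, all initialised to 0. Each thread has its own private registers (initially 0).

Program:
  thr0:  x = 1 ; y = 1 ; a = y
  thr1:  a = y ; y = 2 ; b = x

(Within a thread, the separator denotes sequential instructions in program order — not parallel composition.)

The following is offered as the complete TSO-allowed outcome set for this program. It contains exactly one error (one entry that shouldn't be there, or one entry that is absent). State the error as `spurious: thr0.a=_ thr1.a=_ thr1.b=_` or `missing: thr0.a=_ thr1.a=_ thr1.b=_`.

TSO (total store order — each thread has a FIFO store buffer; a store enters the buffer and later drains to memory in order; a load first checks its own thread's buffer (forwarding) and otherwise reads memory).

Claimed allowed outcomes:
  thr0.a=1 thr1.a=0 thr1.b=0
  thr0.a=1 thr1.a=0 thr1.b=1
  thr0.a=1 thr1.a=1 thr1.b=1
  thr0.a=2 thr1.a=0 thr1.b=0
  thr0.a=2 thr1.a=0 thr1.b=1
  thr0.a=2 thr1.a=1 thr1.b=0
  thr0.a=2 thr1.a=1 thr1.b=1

spurious: thr0.a=2 thr1.a=1 thr1.b=0

outcome vector order: (thr0.a,thr1.a,thr1.b)
TSO (6): <1 0 0>, <1 0 1>, <1 1 1>, <2 0 0>, <2 0 1>, <2 1 1>
claimed∖TSO = {<2 1 0>}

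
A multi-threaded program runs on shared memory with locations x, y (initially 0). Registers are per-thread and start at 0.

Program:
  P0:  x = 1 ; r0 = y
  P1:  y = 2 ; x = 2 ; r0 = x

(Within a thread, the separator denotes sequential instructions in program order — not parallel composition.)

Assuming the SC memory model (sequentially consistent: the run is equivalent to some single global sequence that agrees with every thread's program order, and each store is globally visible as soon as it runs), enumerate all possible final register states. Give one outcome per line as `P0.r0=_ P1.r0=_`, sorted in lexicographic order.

outcome vector order: (P0.r0,P1.r0)
|SC outcomes| = 3

P0.r0=0 P1.r0=2
P0.r0=2 P1.r0=1
P0.r0=2 P1.r0=2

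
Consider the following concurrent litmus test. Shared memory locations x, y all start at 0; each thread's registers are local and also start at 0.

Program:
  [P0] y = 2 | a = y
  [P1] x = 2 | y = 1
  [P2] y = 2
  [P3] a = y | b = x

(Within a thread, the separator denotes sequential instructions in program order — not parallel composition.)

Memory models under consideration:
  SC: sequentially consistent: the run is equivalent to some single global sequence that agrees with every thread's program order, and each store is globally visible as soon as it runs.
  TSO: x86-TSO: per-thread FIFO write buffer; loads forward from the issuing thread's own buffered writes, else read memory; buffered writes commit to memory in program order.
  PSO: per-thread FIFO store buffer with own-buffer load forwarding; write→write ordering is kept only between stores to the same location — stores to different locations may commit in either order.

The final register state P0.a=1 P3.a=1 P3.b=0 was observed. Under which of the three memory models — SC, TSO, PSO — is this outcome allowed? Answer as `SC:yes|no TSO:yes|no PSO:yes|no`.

SC:no TSO:no PSO:yes

outcome vector order: (P0.a,P3.a,P3.b)
under SC → (1,0,0), (1,0,2), (1,1,2), (1,2,0), (1,2,2), (2,0,0), (2,0,2), (2,1,2), (2,2,0), (2,2,2)
under TSO → (1,0,0), (1,0,2), (1,1,2), (1,2,0), (1,2,2), (2,0,0), (2,0,2), (2,1,2), (2,2,0), (2,2,2)
under PSO → (1,0,0), (1,0,2), (1,1,0), (1,1,2), (1,2,0), (1,2,2), (2,0,0), (2,0,2), (2,1,0), (2,1,2), (2,2,0), (2,2,2)
target (1,1,0) ∈ {PSO}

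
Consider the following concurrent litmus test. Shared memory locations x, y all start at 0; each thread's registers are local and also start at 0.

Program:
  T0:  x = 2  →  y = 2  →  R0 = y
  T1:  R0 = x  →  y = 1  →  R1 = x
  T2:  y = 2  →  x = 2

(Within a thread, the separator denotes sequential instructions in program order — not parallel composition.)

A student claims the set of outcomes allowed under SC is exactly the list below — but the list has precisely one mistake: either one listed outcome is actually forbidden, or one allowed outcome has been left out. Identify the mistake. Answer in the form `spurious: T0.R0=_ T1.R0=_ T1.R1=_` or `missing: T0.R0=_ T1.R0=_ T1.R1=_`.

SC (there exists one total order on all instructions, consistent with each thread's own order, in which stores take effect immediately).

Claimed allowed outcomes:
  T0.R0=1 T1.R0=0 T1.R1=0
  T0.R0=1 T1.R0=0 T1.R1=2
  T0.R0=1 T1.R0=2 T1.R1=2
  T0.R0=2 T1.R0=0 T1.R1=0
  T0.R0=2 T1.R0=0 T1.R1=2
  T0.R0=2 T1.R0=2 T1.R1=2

outcome vector order: (T0.R0,T1.R0,T1.R1)
[SC] allowed = {102, 122, 200, 202, 222}
claimed∖SC = {100}

spurious: T0.R0=1 T1.R0=0 T1.R1=0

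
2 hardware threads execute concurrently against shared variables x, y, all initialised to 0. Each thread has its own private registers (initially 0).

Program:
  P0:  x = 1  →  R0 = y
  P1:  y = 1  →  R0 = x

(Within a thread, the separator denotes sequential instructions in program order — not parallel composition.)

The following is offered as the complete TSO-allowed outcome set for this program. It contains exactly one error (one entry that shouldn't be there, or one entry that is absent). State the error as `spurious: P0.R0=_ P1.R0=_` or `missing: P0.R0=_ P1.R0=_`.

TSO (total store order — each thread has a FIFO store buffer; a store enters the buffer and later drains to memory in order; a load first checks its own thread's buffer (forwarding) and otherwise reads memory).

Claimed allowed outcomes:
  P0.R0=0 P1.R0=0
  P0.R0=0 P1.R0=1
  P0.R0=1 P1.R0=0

missing: P0.R0=1 P1.R0=1

outcome vector order: (P0.R0,P1.R0)
TSO: 4 outcomes — {00; 01; 10; 11}
TSO∖claimed = {11}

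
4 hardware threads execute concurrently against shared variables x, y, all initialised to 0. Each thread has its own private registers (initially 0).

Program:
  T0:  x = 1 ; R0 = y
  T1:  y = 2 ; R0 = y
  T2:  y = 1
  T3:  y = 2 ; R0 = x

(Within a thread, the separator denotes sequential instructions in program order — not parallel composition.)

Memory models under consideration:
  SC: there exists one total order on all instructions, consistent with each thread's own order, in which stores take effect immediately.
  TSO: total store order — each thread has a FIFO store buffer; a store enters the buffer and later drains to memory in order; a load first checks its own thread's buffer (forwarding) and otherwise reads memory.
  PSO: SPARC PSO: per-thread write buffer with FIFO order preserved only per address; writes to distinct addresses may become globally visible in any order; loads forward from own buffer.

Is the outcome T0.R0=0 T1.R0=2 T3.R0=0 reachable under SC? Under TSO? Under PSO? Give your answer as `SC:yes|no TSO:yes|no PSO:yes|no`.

outcome vector order: (T0.R0,T1.R0,T3.R0)
[SC] allowed = {0/1/1; 0/2/1; 1/1/0; 1/1/1; 1/2/0; 1/2/1; 2/1/0; 2/1/1; 2/2/0; 2/2/1}
[TSO] allowed = {0/1/0; 0/1/1; 0/2/0; 0/2/1; 1/1/0; 1/1/1; 1/2/0; 1/2/1; 2/1/0; 2/1/1; 2/2/0; 2/2/1}
[PSO] allowed = {0/1/0; 0/1/1; 0/2/0; 0/2/1; 1/1/0; 1/1/1; 1/2/0; 1/2/1; 2/1/0; 2/1/1; 2/2/0; 2/2/1}
target 0/2/0 ∈ {TSO,PSO}

SC:no TSO:yes PSO:yes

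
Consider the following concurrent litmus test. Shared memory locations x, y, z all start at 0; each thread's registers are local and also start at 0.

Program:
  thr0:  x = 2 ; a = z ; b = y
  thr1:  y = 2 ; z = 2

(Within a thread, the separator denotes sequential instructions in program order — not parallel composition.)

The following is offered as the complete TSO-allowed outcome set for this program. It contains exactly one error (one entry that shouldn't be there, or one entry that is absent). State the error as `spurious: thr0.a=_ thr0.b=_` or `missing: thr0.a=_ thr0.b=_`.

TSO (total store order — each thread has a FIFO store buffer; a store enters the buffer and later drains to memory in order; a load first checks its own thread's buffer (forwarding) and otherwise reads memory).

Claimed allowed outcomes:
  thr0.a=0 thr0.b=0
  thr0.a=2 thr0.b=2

outcome vector order: (thr0.a,thr0.b)
[TSO] allowed = {0/0; 0/2; 2/2}
TSO∖claimed = {0/2}

missing: thr0.a=0 thr0.b=2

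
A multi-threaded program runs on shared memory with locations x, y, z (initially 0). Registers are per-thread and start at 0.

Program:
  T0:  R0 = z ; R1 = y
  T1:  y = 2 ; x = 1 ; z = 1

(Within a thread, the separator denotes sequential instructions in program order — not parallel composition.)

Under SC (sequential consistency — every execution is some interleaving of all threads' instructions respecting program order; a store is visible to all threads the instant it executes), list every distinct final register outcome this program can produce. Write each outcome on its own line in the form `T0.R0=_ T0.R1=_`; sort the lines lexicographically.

T0.R0=0 T0.R1=0
T0.R0=0 T0.R1=2
T0.R0=1 T0.R1=2

outcome vector order: (T0.R0,T0.R1)
|SC outcomes| = 3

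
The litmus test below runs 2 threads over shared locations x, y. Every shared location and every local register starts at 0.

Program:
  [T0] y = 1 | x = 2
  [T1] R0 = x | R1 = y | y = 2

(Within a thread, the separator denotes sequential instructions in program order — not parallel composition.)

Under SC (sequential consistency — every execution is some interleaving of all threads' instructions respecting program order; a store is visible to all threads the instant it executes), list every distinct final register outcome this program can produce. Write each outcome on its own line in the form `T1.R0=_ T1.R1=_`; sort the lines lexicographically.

outcome vector order: (T1.R0,T1.R1)
|SC outcomes| = 3

T1.R0=0 T1.R1=0
T1.R0=0 T1.R1=1
T1.R0=2 T1.R1=1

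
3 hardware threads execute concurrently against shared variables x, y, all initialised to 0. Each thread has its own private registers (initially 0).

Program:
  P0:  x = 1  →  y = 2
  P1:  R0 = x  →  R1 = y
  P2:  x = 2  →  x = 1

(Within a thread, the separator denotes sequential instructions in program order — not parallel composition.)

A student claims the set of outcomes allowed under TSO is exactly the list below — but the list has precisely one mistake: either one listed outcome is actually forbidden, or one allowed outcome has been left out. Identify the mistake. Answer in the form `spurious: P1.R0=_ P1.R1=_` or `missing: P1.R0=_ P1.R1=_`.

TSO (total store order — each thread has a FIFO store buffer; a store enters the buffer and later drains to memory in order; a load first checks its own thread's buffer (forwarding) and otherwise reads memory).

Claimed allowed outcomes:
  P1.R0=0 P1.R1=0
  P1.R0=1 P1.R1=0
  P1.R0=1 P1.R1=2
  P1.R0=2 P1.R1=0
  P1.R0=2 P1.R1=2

outcome vector order: (P1.R0,P1.R1)
TSO (6): 0/0, 0/2, 1/0, 1/2, 2/0, 2/2
TSO∖claimed = {0/2}

missing: P1.R0=0 P1.R1=2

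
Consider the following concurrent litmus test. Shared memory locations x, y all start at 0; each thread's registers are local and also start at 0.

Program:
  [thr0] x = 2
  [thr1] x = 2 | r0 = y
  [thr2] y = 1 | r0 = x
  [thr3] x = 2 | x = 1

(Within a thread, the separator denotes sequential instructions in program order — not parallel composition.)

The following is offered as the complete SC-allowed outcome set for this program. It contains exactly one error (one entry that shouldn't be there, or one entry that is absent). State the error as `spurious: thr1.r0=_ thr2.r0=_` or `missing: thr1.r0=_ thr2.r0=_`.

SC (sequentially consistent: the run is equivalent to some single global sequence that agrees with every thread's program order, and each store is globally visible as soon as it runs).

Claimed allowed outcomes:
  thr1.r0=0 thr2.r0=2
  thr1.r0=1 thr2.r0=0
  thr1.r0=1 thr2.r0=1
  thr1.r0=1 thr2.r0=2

missing: thr1.r0=0 thr2.r0=1

outcome vector order: (thr1.r0,thr2.r0)
SC (5): <0 1> <0 2> <1 0> <1 1> <1 2>
SC∖claimed = {<0 1>}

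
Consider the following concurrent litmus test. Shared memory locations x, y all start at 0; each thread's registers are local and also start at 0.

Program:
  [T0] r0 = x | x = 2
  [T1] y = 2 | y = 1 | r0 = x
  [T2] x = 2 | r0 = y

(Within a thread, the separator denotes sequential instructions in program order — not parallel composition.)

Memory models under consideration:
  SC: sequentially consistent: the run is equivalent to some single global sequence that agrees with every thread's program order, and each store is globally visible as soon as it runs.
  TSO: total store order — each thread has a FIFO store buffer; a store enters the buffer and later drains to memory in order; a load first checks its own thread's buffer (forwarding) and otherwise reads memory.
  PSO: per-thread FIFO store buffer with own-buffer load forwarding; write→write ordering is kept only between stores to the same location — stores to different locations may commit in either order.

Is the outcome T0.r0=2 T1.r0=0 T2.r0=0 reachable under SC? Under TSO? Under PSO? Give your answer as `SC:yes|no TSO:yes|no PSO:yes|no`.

outcome vector order: (T0.r0,T1.r0,T2.r0)
under SC → 0/0/1; 0/2/0; 0/2/1; 0/2/2; 2/0/1; 2/2/0; 2/2/1; 2/2/2
under TSO → 0/0/0; 0/0/1; 0/0/2; 0/2/0; 0/2/1; 0/2/2; 2/0/0; 2/0/1; 2/0/2; 2/2/0; 2/2/1; 2/2/2
under PSO → 0/0/0; 0/0/1; 0/0/2; 0/2/0; 0/2/1; 0/2/2; 2/0/0; 2/0/1; 2/0/2; 2/2/0; 2/2/1; 2/2/2
target 2/0/0 ∈ {TSO,PSO}

SC:no TSO:yes PSO:yes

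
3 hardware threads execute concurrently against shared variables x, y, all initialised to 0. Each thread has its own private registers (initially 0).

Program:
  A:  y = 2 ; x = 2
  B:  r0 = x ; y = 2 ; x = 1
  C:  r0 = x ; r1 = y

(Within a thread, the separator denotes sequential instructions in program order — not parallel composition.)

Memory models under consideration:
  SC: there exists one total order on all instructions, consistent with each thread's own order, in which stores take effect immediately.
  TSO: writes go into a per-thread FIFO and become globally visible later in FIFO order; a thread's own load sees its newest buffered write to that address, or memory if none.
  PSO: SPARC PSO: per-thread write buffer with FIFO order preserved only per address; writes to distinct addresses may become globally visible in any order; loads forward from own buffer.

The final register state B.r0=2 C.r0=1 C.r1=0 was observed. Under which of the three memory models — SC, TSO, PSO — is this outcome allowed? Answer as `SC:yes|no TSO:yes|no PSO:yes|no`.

outcome vector order: (B.r0,C.r0,C.r1)
[SC] allowed = {000 002 012 022 200 202 212 222}
[TSO] allowed = {000 002 012 022 200 202 212 222}
[PSO] allowed = {000 002 010 012 020 022 200 202 210 212 220 222}
target 210 ∈ {PSO}

SC:no TSO:no PSO:yes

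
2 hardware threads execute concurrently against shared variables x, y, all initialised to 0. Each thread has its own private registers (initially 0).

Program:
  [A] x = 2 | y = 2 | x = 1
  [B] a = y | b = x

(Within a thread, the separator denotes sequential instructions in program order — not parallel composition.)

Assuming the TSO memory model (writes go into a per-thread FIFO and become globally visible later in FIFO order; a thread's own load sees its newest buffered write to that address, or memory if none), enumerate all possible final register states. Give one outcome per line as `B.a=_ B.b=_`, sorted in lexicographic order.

B.a=0 B.b=0
B.a=0 B.b=1
B.a=0 B.b=2
B.a=2 B.b=1
B.a=2 B.b=2

outcome vector order: (B.a,B.b)
|TSO outcomes| = 5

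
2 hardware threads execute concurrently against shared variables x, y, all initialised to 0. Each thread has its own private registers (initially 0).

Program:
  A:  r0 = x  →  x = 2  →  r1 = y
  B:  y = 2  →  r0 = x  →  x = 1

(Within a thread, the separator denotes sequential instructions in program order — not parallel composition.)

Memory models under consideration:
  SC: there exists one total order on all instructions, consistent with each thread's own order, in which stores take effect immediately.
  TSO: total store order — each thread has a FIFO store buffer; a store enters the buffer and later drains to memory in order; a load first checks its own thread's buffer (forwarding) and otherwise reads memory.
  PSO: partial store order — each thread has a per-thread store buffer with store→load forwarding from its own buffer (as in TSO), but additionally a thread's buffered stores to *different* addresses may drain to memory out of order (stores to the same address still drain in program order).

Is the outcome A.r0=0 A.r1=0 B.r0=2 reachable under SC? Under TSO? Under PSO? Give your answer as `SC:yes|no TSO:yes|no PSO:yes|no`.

outcome vector order: (A.r0,A.r1,B.r0)
SC (4): (0,0,2), (0,2,0), (0,2,2), (1,2,0)
TSO (5): (0,0,0), (0,0,2), (0,2,0), (0,2,2), (1,2,0)
PSO (6): (0,0,0), (0,0,2), (0,2,0), (0,2,2), (1,0,0), (1,2,0)
target (0,0,2) ∈ {SC,TSO,PSO}

SC:yes TSO:yes PSO:yes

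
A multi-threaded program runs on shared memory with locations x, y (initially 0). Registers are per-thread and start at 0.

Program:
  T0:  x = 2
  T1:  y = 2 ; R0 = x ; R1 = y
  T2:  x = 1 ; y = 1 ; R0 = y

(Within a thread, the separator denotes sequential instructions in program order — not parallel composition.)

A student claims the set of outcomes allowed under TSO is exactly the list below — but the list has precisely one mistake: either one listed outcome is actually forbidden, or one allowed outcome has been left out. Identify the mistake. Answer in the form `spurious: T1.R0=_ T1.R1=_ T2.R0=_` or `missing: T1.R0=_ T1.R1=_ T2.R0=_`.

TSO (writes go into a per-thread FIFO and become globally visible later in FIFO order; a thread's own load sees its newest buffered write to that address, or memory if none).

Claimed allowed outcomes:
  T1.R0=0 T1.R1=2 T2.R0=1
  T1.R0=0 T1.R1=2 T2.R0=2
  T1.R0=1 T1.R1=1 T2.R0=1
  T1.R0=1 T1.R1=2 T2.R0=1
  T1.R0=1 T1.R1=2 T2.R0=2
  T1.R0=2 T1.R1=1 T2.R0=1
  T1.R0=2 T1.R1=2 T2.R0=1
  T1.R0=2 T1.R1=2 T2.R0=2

outcome vector order: (T1.R0,T1.R1,T2.R0)
[TSO] allowed = {(0,1,1); (0,2,1); (0,2,2); (1,1,1); (1,2,1); (1,2,2); (2,1,1); (2,2,1); (2,2,2)}
TSO∖claimed = {(0,1,1)}

missing: T1.R0=0 T1.R1=1 T2.R0=1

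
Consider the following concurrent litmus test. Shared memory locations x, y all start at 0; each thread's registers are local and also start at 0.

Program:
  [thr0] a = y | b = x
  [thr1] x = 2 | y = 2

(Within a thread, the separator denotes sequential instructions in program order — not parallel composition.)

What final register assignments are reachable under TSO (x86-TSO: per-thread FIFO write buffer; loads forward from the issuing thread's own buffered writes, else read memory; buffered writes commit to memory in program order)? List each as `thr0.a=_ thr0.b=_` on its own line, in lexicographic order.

outcome vector order: (thr0.a,thr0.b)
|TSO outcomes| = 3

thr0.a=0 thr0.b=0
thr0.a=0 thr0.b=2
thr0.a=2 thr0.b=2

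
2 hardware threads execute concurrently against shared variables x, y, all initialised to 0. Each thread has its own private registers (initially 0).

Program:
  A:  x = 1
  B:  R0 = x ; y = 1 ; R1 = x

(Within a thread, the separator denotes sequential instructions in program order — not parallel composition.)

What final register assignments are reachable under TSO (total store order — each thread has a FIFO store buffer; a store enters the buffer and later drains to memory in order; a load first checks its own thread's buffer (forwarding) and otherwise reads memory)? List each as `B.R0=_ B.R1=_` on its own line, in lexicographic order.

outcome vector order: (B.R0,B.R1)
|TSO outcomes| = 3

B.R0=0 B.R1=0
B.R0=0 B.R1=1
B.R0=1 B.R1=1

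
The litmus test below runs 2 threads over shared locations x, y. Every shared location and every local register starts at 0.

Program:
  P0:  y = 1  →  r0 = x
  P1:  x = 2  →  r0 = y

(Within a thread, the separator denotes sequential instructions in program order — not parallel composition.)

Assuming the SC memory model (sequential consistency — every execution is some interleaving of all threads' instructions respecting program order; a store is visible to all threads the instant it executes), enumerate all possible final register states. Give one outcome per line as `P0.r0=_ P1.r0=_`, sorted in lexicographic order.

outcome vector order: (P0.r0,P1.r0)
|SC outcomes| = 3

P0.r0=0 P1.r0=1
P0.r0=2 P1.r0=0
P0.r0=2 P1.r0=1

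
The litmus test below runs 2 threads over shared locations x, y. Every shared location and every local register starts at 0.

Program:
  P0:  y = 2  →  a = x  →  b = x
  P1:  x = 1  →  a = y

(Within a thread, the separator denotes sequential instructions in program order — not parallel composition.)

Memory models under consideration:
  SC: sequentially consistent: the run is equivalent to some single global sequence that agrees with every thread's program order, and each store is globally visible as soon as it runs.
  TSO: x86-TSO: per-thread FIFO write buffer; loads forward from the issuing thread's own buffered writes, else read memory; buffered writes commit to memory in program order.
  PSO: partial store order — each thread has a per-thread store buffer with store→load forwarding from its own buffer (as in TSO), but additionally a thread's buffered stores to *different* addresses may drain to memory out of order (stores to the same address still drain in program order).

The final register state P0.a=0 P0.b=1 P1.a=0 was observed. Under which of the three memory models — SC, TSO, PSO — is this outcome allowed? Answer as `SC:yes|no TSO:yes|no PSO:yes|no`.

SC:no TSO:yes PSO:yes

outcome vector order: (P0.a,P0.b,P1.a)
SC: 4 outcomes — {<0 0 2>, <0 1 2>, <1 1 0>, <1 1 2>}
TSO: 6 outcomes — {<0 0 0>, <0 0 2>, <0 1 0>, <0 1 2>, <1 1 0>, <1 1 2>}
PSO: 6 outcomes — {<0 0 0>, <0 0 2>, <0 1 0>, <0 1 2>, <1 1 0>, <1 1 2>}
target <0 1 0> ∈ {TSO,PSO}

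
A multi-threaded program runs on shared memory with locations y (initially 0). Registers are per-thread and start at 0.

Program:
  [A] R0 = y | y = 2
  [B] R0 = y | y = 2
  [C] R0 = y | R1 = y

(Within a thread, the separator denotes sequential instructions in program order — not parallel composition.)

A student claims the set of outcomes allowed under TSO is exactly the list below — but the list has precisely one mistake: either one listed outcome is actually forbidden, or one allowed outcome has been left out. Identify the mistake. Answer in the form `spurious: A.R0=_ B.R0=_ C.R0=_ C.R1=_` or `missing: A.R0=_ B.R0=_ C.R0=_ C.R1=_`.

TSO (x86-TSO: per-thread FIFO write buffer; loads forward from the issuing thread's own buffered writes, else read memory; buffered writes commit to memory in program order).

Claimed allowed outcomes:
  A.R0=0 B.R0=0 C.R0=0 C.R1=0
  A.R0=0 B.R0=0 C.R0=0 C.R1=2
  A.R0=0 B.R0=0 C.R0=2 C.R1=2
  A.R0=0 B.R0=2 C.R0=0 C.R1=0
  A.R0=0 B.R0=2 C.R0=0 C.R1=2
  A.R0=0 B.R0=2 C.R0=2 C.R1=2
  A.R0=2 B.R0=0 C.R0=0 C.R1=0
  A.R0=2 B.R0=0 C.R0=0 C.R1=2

missing: A.R0=2 B.R0=0 C.R0=2 C.R1=2

outcome vector order: (A.R0,B.R0,C.R0,C.R1)
TSO (9): <0 0 0 0>, <0 0 0 2>, <0 0 2 2>, <0 2 0 0>, <0 2 0 2>, <0 2 2 2>, <2 0 0 0>, <2 0 0 2>, <2 0 2 2>
TSO∖claimed = {<2 0 2 2>}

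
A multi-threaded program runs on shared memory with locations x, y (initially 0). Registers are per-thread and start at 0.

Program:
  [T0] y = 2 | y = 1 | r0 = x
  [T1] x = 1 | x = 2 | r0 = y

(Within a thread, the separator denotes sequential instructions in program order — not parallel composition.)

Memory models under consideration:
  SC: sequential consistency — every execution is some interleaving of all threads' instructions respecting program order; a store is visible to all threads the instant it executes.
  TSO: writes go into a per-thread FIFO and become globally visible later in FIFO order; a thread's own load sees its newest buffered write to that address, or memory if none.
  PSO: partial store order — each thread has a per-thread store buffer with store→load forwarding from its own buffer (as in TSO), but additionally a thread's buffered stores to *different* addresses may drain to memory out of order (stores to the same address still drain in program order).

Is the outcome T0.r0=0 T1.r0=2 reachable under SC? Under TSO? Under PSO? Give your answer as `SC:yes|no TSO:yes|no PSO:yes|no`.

SC:no TSO:yes PSO:yes

outcome vector order: (T0.r0,T1.r0)
SC: 5 outcomes — {(0,1); (1,1); (2,0); (2,1); (2,2)}
TSO: 9 outcomes — {(0,0); (0,1); (0,2); (1,0); (1,1); (1,2); (2,0); (2,1); (2,2)}
PSO: 9 outcomes — {(0,0); (0,1); (0,2); (1,0); (1,1); (1,2); (2,0); (2,1); (2,2)}
target (0,2) ∈ {TSO,PSO}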